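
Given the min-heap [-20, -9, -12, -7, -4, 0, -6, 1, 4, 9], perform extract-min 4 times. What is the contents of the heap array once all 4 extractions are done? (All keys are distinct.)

[-6, -4, 0, 1, 4, 9]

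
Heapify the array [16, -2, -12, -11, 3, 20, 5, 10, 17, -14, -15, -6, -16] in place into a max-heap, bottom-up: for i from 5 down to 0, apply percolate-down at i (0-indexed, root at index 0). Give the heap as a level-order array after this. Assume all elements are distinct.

sift down from index 5: already satisfies heap property
sift down from index 4: already satisfies heap property
sift down from index 3:
  -11 vs larger child 17 at index 8, swap → [16, -2, -12, 17, 3, 20, 5, 10, -11, -14, -15, -6, -16]
sift down from index 2:
  -12 vs larger child 20 at index 5, swap → [16, -2, 20, 17, 3, -12, 5, 10, -11, -14, -15, -6, -16]
  -12 vs larger child -6 at index 11, swap → [16, -2, 20, 17, 3, -6, 5, 10, -11, -14, -15, -12, -16]
sift down from index 1:
  -2 vs larger child 17 at index 3, swap → [16, 17, 20, -2, 3, -6, 5, 10, -11, -14, -15, -12, -16]
  -2 vs larger child 10 at index 7, swap → [16, 17, 20, 10, 3, -6, 5, -2, -11, -14, -15, -12, -16]
sift down from index 0:
  16 vs larger child 20 at index 2, swap → [20, 17, 16, 10, 3, -6, 5, -2, -11, -14, -15, -12, -16]

[20, 17, 16, 10, 3, -6, 5, -2, -11, -14, -15, -12, -16]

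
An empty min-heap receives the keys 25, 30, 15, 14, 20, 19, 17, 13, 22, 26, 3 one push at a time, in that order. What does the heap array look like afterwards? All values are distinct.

[3, 13, 17, 15, 14, 25, 19, 30, 22, 26, 20]

Insert 25:
  append 25 at index 0 → [25] (no swap needed)
Insert 30:
  append 30 at index 1 → [25, 30] (no swap needed)
Insert 15:
  append 15 at index 2 → [25, 30, 15]
  15 < parent 25 at index 0, swap → [15, 30, 25]
Insert 14:
  append 14 at index 3 → [15, 30, 25, 14]
  14 < parent 30 at index 1, swap → [15, 14, 25, 30]
  14 < parent 15 at index 0, swap → [14, 15, 25, 30]
Insert 20:
  append 20 at index 4 → [14, 15, 25, 30, 20] (no swap needed)
Insert 19:
  append 19 at index 5 → [14, 15, 25, 30, 20, 19]
  19 < parent 25 at index 2, swap → [14, 15, 19, 30, 20, 25]
Insert 17:
  append 17 at index 6 → [14, 15, 19, 30, 20, 25, 17]
  17 < parent 19 at index 2, swap → [14, 15, 17, 30, 20, 25, 19]
Insert 13:
  append 13 at index 7 → [14, 15, 17, 30, 20, 25, 19, 13]
  13 < parent 30 at index 3, swap → [14, 15, 17, 13, 20, 25, 19, 30]
  13 < parent 15 at index 1, swap → [14, 13, 17, 15, 20, 25, 19, 30]
  13 < parent 14 at index 0, swap → [13, 14, 17, 15, 20, 25, 19, 30]
Insert 22:
  append 22 at index 8 → [13, 14, 17, 15, 20, 25, 19, 30, 22] (no swap needed)
Insert 26:
  append 26 at index 9 → [13, 14, 17, 15, 20, 25, 19, 30, 22, 26] (no swap needed)
Insert 3:
  append 3 at index 10 → [13, 14, 17, 15, 20, 25, 19, 30, 22, 26, 3]
  3 < parent 20 at index 4, swap → [13, 14, 17, 15, 3, 25, 19, 30, 22, 26, 20]
  3 < parent 14 at index 1, swap → [13, 3, 17, 15, 14, 25, 19, 30, 22, 26, 20]
  3 < parent 13 at index 0, swap → [3, 13, 17, 15, 14, 25, 19, 30, 22, 26, 20]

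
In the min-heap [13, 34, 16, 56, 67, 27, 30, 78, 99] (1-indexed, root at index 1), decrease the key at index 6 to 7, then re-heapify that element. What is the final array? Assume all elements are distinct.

set index 6 from 27 to 7 → [13, 34, 16, 56, 67, 7, 30, 78, 99]
7 < parent 16 at index 3, swap → [13, 34, 7, 56, 67, 16, 30, 78, 99]
7 < parent 13 at index 1, swap → [7, 34, 13, 56, 67, 16, 30, 78, 99]

[7, 34, 13, 56, 67, 16, 30, 78, 99]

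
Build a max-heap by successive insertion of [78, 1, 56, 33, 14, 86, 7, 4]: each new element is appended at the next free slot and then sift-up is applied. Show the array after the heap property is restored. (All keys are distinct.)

[86, 33, 78, 4, 14, 56, 7, 1]

Insert 78:
  append 78 at index 0 → [78] (no swap needed)
Insert 1:
  append 1 at index 1 → [78, 1] (no swap needed)
Insert 56:
  append 56 at index 2 → [78, 1, 56] (no swap needed)
Insert 33:
  append 33 at index 3 → [78, 1, 56, 33]
  33 > parent 1 at index 1, swap → [78, 33, 56, 1]
Insert 14:
  append 14 at index 4 → [78, 33, 56, 1, 14] (no swap needed)
Insert 86:
  append 86 at index 5 → [78, 33, 56, 1, 14, 86]
  86 > parent 56 at index 2, swap → [78, 33, 86, 1, 14, 56]
  86 > parent 78 at index 0, swap → [86, 33, 78, 1, 14, 56]
Insert 7:
  append 7 at index 6 → [86, 33, 78, 1, 14, 56, 7] (no swap needed)
Insert 4:
  append 4 at index 7 → [86, 33, 78, 1, 14, 56, 7, 4]
  4 > parent 1 at index 3, swap → [86, 33, 78, 4, 14, 56, 7, 1]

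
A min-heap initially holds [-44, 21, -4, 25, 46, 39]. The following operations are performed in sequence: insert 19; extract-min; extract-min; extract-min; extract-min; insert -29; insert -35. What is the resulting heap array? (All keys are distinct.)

insert 19:
  append 19 at index 6 → [-44, 21, -4, 25, 46, 39, 19] (no swap needed)
extract-min → returns -44:
  remove root -44; move last element 19 to root → [19, 21, -4, 25, 46, 39]
  19 vs smaller child -4 at index 2, swap → [-4, 21, 19, 25, 46, 39]
extract-min → returns -4:
  remove root -4; move last element 39 to root → [39, 21, 19, 25, 46]
  39 vs smaller child 19 at index 2, swap → [19, 21, 39, 25, 46]
extract-min → returns 19:
  remove root 19; move last element 46 to root → [46, 21, 39, 25]
  46 vs smaller child 21 at index 1, swap → [21, 46, 39, 25]
  46 vs only child 25 at index 3, swap → [21, 25, 39, 46]
extract-min → returns 21:
  remove root 21; move last element 46 to root → [46, 25, 39]
  46 vs smaller child 25 at index 1, swap → [25, 46, 39]
insert -29:
  append -29 at index 3 → [25, 46, 39, -29]
  -29 < parent 46 at index 1, swap → [25, -29, 39, 46]
  -29 < parent 25 at index 0, swap → [-29, 25, 39, 46]
insert -35:
  append -35 at index 4 → [-29, 25, 39, 46, -35]
  -35 < parent 25 at index 1, swap → [-29, -35, 39, 46, 25]
  -35 < parent -29 at index 0, swap → [-35, -29, 39, 46, 25]

[-35, -29, 39, 46, 25]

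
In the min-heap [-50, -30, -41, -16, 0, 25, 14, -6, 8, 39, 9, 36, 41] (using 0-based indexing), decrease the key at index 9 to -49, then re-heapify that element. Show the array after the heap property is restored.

[-50, -49, -41, -16, -30, 25, 14, -6, 8, 0, 9, 36, 41]

set index 9 from 39 to -49 → [-50, -30, -41, -16, 0, 25, 14, -6, 8, -49, 9, 36, 41]
-49 < parent 0 at index 4, swap → [-50, -30, -41, -16, -49, 25, 14, -6, 8, 0, 9, 36, 41]
-49 < parent -30 at index 1, swap → [-50, -49, -41, -16, -30, 25, 14, -6, 8, 0, 9, 36, 41]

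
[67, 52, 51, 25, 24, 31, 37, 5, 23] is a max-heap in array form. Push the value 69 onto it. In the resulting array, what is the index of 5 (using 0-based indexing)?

append 69 at index 9 → [67, 52, 51, 25, 24, 31, 37, 5, 23, 69]
69 > parent 24 at index 4, swap → [67, 52, 51, 25, 69, 31, 37, 5, 23, 24]
69 > parent 52 at index 1, swap → [67, 69, 51, 25, 52, 31, 37, 5, 23, 24]
69 > parent 67 at index 0, swap → [69, 67, 51, 25, 52, 31, 37, 5, 23, 24]
resulting array: [69, 67, 51, 25, 52, 31, 37, 5, 23, 24]

7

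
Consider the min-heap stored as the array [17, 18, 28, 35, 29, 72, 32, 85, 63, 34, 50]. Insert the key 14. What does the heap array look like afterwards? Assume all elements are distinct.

append 14 at index 11 → [17, 18, 28, 35, 29, 72, 32, 85, 63, 34, 50, 14]
14 < parent 72 at index 5, swap → [17, 18, 28, 35, 29, 14, 32, 85, 63, 34, 50, 72]
14 < parent 28 at index 2, swap → [17, 18, 14, 35, 29, 28, 32, 85, 63, 34, 50, 72]
14 < parent 17 at index 0, swap → [14, 18, 17, 35, 29, 28, 32, 85, 63, 34, 50, 72]

[14, 18, 17, 35, 29, 28, 32, 85, 63, 34, 50, 72]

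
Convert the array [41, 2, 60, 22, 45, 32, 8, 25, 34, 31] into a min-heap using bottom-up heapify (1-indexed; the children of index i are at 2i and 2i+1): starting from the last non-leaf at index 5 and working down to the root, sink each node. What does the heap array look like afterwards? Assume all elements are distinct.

[2, 22, 8, 25, 31, 32, 60, 41, 34, 45]

sift down from index 5:
  45 vs only child 31 at index 10, swap → [41, 2, 60, 22, 31, 32, 8, 25, 34, 45]
sift down from index 4: already satisfies heap property
sift down from index 3:
  60 vs smaller child 8 at index 7, swap → [41, 2, 8, 22, 31, 32, 60, 25, 34, 45]
sift down from index 2: already satisfies heap property
sift down from index 1:
  41 vs smaller child 2 at index 2, swap → [2, 41, 8, 22, 31, 32, 60, 25, 34, 45]
  41 vs smaller child 22 at index 4, swap → [2, 22, 8, 41, 31, 32, 60, 25, 34, 45]
  41 vs smaller child 25 at index 8, swap → [2, 22, 8, 25, 31, 32, 60, 41, 34, 45]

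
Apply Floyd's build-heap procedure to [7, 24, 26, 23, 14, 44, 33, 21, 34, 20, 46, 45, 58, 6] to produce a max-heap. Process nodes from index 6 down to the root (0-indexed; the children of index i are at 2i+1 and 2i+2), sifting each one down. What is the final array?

sift down from index 6: already satisfies heap property
sift down from index 5:
  44 vs larger child 58 at index 12, swap → [7, 24, 26, 23, 14, 58, 33, 21, 34, 20, 46, 45, 44, 6]
sift down from index 4:
  14 vs larger child 46 at index 10, swap → [7, 24, 26, 23, 46, 58, 33, 21, 34, 20, 14, 45, 44, 6]
sift down from index 3:
  23 vs larger child 34 at index 8, swap → [7, 24, 26, 34, 46, 58, 33, 21, 23, 20, 14, 45, 44, 6]
sift down from index 2:
  26 vs larger child 58 at index 5, swap → [7, 24, 58, 34, 46, 26, 33, 21, 23, 20, 14, 45, 44, 6]
  26 vs larger child 45 at index 11, swap → [7, 24, 58, 34, 46, 45, 33, 21, 23, 20, 14, 26, 44, 6]
sift down from index 1:
  24 vs larger child 46 at index 4, swap → [7, 46, 58, 34, 24, 45, 33, 21, 23, 20, 14, 26, 44, 6]
sift down from index 0:
  7 vs larger child 58 at index 2, swap → [58, 46, 7, 34, 24, 45, 33, 21, 23, 20, 14, 26, 44, 6]
  7 vs larger child 45 at index 5, swap → [58, 46, 45, 34, 24, 7, 33, 21, 23, 20, 14, 26, 44, 6]
  7 vs larger child 44 at index 12, swap → [58, 46, 45, 34, 24, 44, 33, 21, 23, 20, 14, 26, 7, 6]

[58, 46, 45, 34, 24, 44, 33, 21, 23, 20, 14, 26, 7, 6]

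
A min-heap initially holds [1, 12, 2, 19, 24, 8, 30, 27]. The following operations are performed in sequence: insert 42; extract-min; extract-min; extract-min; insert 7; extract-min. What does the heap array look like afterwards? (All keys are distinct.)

insert 42:
  append 42 at index 8 → [1, 12, 2, 19, 24, 8, 30, 27, 42] (no swap needed)
extract-min → returns 1:
  remove root 1; move last element 42 to root → [42, 12, 2, 19, 24, 8, 30, 27]
  42 vs smaller child 2 at index 2, swap → [2, 12, 42, 19, 24, 8, 30, 27]
  42 vs smaller child 8 at index 5, swap → [2, 12, 8, 19, 24, 42, 30, 27]
extract-min → returns 2:
  remove root 2; move last element 27 to root → [27, 12, 8, 19, 24, 42, 30]
  27 vs smaller child 8 at index 2, swap → [8, 12, 27, 19, 24, 42, 30]
extract-min → returns 8:
  remove root 8; move last element 30 to root → [30, 12, 27, 19, 24, 42]
  30 vs smaller child 12 at index 1, swap → [12, 30, 27, 19, 24, 42]
  30 vs smaller child 19 at index 3, swap → [12, 19, 27, 30, 24, 42]
insert 7:
  append 7 at index 6 → [12, 19, 27, 30, 24, 42, 7]
  7 < parent 27 at index 2, swap → [12, 19, 7, 30, 24, 42, 27]
  7 < parent 12 at index 0, swap → [7, 19, 12, 30, 24, 42, 27]
extract-min → returns 7:
  remove root 7; move last element 27 to root → [27, 19, 12, 30, 24, 42]
  27 vs smaller child 12 at index 2, swap → [12, 19, 27, 30, 24, 42]

[12, 19, 27, 30, 24, 42]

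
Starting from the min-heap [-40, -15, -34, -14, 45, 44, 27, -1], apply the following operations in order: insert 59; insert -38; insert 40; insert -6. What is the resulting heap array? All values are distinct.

[-40, -38, -34, -14, -15, -6, 27, -1, 59, 45, 40, 44]

insert 59:
  append 59 at index 8 → [-40, -15, -34, -14, 45, 44, 27, -1, 59] (no swap needed)
insert -38:
  append -38 at index 9 → [-40, -15, -34, -14, 45, 44, 27, -1, 59, -38]
  -38 < parent 45 at index 4, swap → [-40, -15, -34, -14, -38, 44, 27, -1, 59, 45]
  -38 < parent -15 at index 1, swap → [-40, -38, -34, -14, -15, 44, 27, -1, 59, 45]
insert 40:
  append 40 at index 10 → [-40, -38, -34, -14, -15, 44, 27, -1, 59, 45, 40] (no swap needed)
insert -6:
  append -6 at index 11 → [-40, -38, -34, -14, -15, 44, 27, -1, 59, 45, 40, -6]
  -6 < parent 44 at index 5, swap → [-40, -38, -34, -14, -15, -6, 27, -1, 59, 45, 40, 44]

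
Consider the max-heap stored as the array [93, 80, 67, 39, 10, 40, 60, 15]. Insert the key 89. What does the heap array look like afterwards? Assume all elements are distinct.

append 89 at index 8 → [93, 80, 67, 39, 10, 40, 60, 15, 89]
89 > parent 39 at index 3, swap → [93, 80, 67, 89, 10, 40, 60, 15, 39]
89 > parent 80 at index 1, swap → [93, 89, 67, 80, 10, 40, 60, 15, 39]

[93, 89, 67, 80, 10, 40, 60, 15, 39]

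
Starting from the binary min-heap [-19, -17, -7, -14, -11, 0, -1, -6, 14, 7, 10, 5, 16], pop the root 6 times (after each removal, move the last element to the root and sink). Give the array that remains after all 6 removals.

[-1, 5, 0, 10, 14, 16, 7]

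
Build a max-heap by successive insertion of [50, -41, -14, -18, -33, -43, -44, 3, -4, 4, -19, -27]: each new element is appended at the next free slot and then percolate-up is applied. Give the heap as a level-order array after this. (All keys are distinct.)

[50, 4, -14, -4, 3, -27, -44, -41, -18, -33, -19, -43]

Insert 50:
  append 50 at index 0 → [50] (no swap needed)
Insert -41:
  append -41 at index 1 → [50, -41] (no swap needed)
Insert -14:
  append -14 at index 2 → [50, -41, -14] (no swap needed)
Insert -18:
  append -18 at index 3 → [50, -41, -14, -18]
  -18 > parent -41 at index 1, swap → [50, -18, -14, -41]
Insert -33:
  append -33 at index 4 → [50, -18, -14, -41, -33] (no swap needed)
Insert -43:
  append -43 at index 5 → [50, -18, -14, -41, -33, -43] (no swap needed)
Insert -44:
  append -44 at index 6 → [50, -18, -14, -41, -33, -43, -44] (no swap needed)
Insert 3:
  append 3 at index 7 → [50, -18, -14, -41, -33, -43, -44, 3]
  3 > parent -41 at index 3, swap → [50, -18, -14, 3, -33, -43, -44, -41]
  3 > parent -18 at index 1, swap → [50, 3, -14, -18, -33, -43, -44, -41]
Insert -4:
  append -4 at index 8 → [50, 3, -14, -18, -33, -43, -44, -41, -4]
  -4 > parent -18 at index 3, swap → [50, 3, -14, -4, -33, -43, -44, -41, -18]
Insert 4:
  append 4 at index 9 → [50, 3, -14, -4, -33, -43, -44, -41, -18, 4]
  4 > parent -33 at index 4, swap → [50, 3, -14, -4, 4, -43, -44, -41, -18, -33]
  4 > parent 3 at index 1, swap → [50, 4, -14, -4, 3, -43, -44, -41, -18, -33]
Insert -19:
  append -19 at index 10 → [50, 4, -14, -4, 3, -43, -44, -41, -18, -33, -19] (no swap needed)
Insert -27:
  append -27 at index 11 → [50, 4, -14, -4, 3, -43, -44, -41, -18, -33, -19, -27]
  -27 > parent -43 at index 5, swap → [50, 4, -14, -4, 3, -27, -44, -41, -18, -33, -19, -43]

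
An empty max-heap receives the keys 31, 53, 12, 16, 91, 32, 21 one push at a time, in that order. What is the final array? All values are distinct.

Insert 31:
  append 31 at index 0 → [31] (no swap needed)
Insert 53:
  append 53 at index 1 → [31, 53]
  53 > parent 31 at index 0, swap → [53, 31]
Insert 12:
  append 12 at index 2 → [53, 31, 12] (no swap needed)
Insert 16:
  append 16 at index 3 → [53, 31, 12, 16] (no swap needed)
Insert 91:
  append 91 at index 4 → [53, 31, 12, 16, 91]
  91 > parent 31 at index 1, swap → [53, 91, 12, 16, 31]
  91 > parent 53 at index 0, swap → [91, 53, 12, 16, 31]
Insert 32:
  append 32 at index 5 → [91, 53, 12, 16, 31, 32]
  32 > parent 12 at index 2, swap → [91, 53, 32, 16, 31, 12]
Insert 21:
  append 21 at index 6 → [91, 53, 32, 16, 31, 12, 21] (no swap needed)

[91, 53, 32, 16, 31, 12, 21]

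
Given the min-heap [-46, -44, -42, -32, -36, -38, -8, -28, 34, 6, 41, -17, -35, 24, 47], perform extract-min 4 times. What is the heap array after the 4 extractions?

[-36, -32, -35, -28, 6, -17, -8, 24, 34, 47, 41]

extract-min #1 returns -46:
  remove root -46; move last element 47 to root → [47, -44, -42, -32, -36, -38, -8, -28, 34, 6, 41, -17, -35, 24]
  47 vs smaller child -44 at index 1, swap → [-44, 47, -42, -32, -36, -38, -8, -28, 34, 6, 41, -17, -35, 24]
  47 vs smaller child -36 at index 4, swap → [-44, -36, -42, -32, 47, -38, -8, -28, 34, 6, 41, -17, -35, 24]
  47 vs smaller child 6 at index 9, swap → [-44, -36, -42, -32, 6, -38, -8, -28, 34, 47, 41, -17, -35, 24]
extract-min #2 returns -44:
  remove root -44; move last element 24 to root → [24, -36, -42, -32, 6, -38, -8, -28, 34, 47, 41, -17, -35]
  24 vs smaller child -42 at index 2, swap → [-42, -36, 24, -32, 6, -38, -8, -28, 34, 47, 41, -17, -35]
  24 vs smaller child -38 at index 5, swap → [-42, -36, -38, -32, 6, 24, -8, -28, 34, 47, 41, -17, -35]
  24 vs smaller child -35 at index 12, swap → [-42, -36, -38, -32, 6, -35, -8, -28, 34, 47, 41, -17, 24]
extract-min #3 returns -42:
  remove root -42; move last element 24 to root → [24, -36, -38, -32, 6, -35, -8, -28, 34, 47, 41, -17]
  24 vs smaller child -38 at index 2, swap → [-38, -36, 24, -32, 6, -35, -8, -28, 34, 47, 41, -17]
  24 vs smaller child -35 at index 5, swap → [-38, -36, -35, -32, 6, 24, -8, -28, 34, 47, 41, -17]
  24 vs only child -17 at index 11, swap → [-38, -36, -35, -32, 6, -17, -8, -28, 34, 47, 41, 24]
extract-min #4 returns -38:
  remove root -38; move last element 24 to root → [24, -36, -35, -32, 6, -17, -8, -28, 34, 47, 41]
  24 vs smaller child -36 at index 1, swap → [-36, 24, -35, -32, 6, -17, -8, -28, 34, 47, 41]
  24 vs smaller child -32 at index 3, swap → [-36, -32, -35, 24, 6, -17, -8, -28, 34, 47, 41]
  24 vs smaller child -28 at index 7, swap → [-36, -32, -35, -28, 6, -17, -8, 24, 34, 47, 41]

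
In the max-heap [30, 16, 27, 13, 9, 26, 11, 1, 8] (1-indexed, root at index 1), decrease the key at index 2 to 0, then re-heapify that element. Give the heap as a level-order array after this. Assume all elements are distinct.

set index 2 from 16 to 0 → [30, 0, 27, 13, 9, 26, 11, 1, 8]
0 vs larger child 13 at index 4, swap → [30, 13, 27, 0, 9, 26, 11, 1, 8]
0 vs larger child 8 at index 9, swap → [30, 13, 27, 8, 9, 26, 11, 1, 0]

[30, 13, 27, 8, 9, 26, 11, 1, 0]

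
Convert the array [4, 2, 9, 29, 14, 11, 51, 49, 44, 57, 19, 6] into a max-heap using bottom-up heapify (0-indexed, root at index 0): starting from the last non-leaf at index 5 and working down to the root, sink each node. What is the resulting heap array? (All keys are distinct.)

sift down from index 5: already satisfies heap property
sift down from index 4:
  14 vs larger child 57 at index 9, swap → [4, 2, 9, 29, 57, 11, 51, 49, 44, 14, 19, 6]
sift down from index 3:
  29 vs larger child 49 at index 7, swap → [4, 2, 9, 49, 57, 11, 51, 29, 44, 14, 19, 6]
sift down from index 2:
  9 vs larger child 51 at index 6, swap → [4, 2, 51, 49, 57, 11, 9, 29, 44, 14, 19, 6]
sift down from index 1:
  2 vs larger child 57 at index 4, swap → [4, 57, 51, 49, 2, 11, 9, 29, 44, 14, 19, 6]
  2 vs larger child 19 at index 10, swap → [4, 57, 51, 49, 19, 11, 9, 29, 44, 14, 2, 6]
sift down from index 0:
  4 vs larger child 57 at index 1, swap → [57, 4, 51, 49, 19, 11, 9, 29, 44, 14, 2, 6]
  4 vs larger child 49 at index 3, swap → [57, 49, 51, 4, 19, 11, 9, 29, 44, 14, 2, 6]
  4 vs larger child 44 at index 8, swap → [57, 49, 51, 44, 19, 11, 9, 29, 4, 14, 2, 6]

[57, 49, 51, 44, 19, 11, 9, 29, 4, 14, 2, 6]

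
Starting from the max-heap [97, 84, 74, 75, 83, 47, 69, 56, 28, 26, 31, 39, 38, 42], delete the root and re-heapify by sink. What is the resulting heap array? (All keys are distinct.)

[84, 83, 74, 75, 42, 47, 69, 56, 28, 26, 31, 39, 38]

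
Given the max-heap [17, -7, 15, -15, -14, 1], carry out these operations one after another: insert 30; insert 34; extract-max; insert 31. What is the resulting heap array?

[31, 30, 17, -7, -14, 1, 15, -15]

insert 30:
  append 30 at index 6 → [17, -7, 15, -15, -14, 1, 30]
  30 > parent 15 at index 2, swap → [17, -7, 30, -15, -14, 1, 15]
  30 > parent 17 at index 0, swap → [30, -7, 17, -15, -14, 1, 15]
insert 34:
  append 34 at index 7 → [30, -7, 17, -15, -14, 1, 15, 34]
  34 > parent -15 at index 3, swap → [30, -7, 17, 34, -14, 1, 15, -15]
  34 > parent -7 at index 1, swap → [30, 34, 17, -7, -14, 1, 15, -15]
  34 > parent 30 at index 0, swap → [34, 30, 17, -7, -14, 1, 15, -15]
extract-max → returns 34:
  remove root 34; move last element -15 to root → [-15, 30, 17, -7, -14, 1, 15]
  -15 vs larger child 30 at index 1, swap → [30, -15, 17, -7, -14, 1, 15]
  -15 vs larger child -7 at index 3, swap → [30, -7, 17, -15, -14, 1, 15]
insert 31:
  append 31 at index 7 → [30, -7, 17, -15, -14, 1, 15, 31]
  31 > parent -15 at index 3, swap → [30, -7, 17, 31, -14, 1, 15, -15]
  31 > parent -7 at index 1, swap → [30, 31, 17, -7, -14, 1, 15, -15]
  31 > parent 30 at index 0, swap → [31, 30, 17, -7, -14, 1, 15, -15]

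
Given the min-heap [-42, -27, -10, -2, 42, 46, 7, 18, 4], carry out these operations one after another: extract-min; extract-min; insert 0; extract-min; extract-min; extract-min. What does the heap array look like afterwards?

[4, 18, 7, 46, 42]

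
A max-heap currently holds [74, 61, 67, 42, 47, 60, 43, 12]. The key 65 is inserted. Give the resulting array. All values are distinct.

[74, 65, 67, 61, 47, 60, 43, 12, 42]

append 65 at index 8 → [74, 61, 67, 42, 47, 60, 43, 12, 65]
65 > parent 42 at index 3, swap → [74, 61, 67, 65, 47, 60, 43, 12, 42]
65 > parent 61 at index 1, swap → [74, 65, 67, 61, 47, 60, 43, 12, 42]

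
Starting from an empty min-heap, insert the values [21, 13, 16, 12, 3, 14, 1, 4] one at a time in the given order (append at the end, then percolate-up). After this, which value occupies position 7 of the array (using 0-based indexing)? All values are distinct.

21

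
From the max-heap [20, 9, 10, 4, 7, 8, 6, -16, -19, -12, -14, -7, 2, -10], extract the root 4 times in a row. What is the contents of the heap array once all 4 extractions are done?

[7, 4, 6, -14, -10, 2, -7, -16, -19, -12]

extract-max #1 returns 20:
  remove root 20; move last element -10 to root → [-10, 9, 10, 4, 7, 8, 6, -16, -19, -12, -14, -7, 2]
  -10 vs larger child 10 at index 2, swap → [10, 9, -10, 4, 7, 8, 6, -16, -19, -12, -14, -7, 2]
  -10 vs larger child 8 at index 5, swap → [10, 9, 8, 4, 7, -10, 6, -16, -19, -12, -14, -7, 2]
  -10 vs larger child 2 at index 12, swap → [10, 9, 8, 4, 7, 2, 6, -16, -19, -12, -14, -7, -10]
extract-max #2 returns 10:
  remove root 10; move last element -10 to root → [-10, 9, 8, 4, 7, 2, 6, -16, -19, -12, -14, -7]
  -10 vs larger child 9 at index 1, swap → [9, -10, 8, 4, 7, 2, 6, -16, -19, -12, -14, -7]
  -10 vs larger child 7 at index 4, swap → [9, 7, 8, 4, -10, 2, 6, -16, -19, -12, -14, -7]
extract-max #3 returns 9:
  remove root 9; move last element -7 to root → [-7, 7, 8, 4, -10, 2, 6, -16, -19, -12, -14]
  -7 vs larger child 8 at index 2, swap → [8, 7, -7, 4, -10, 2, 6, -16, -19, -12, -14]
  -7 vs larger child 6 at index 6, swap → [8, 7, 6, 4, -10, 2, -7, -16, -19, -12, -14]
extract-max #4 returns 8:
  remove root 8; move last element -14 to root → [-14, 7, 6, 4, -10, 2, -7, -16, -19, -12]
  -14 vs larger child 7 at index 1, swap → [7, -14, 6, 4, -10, 2, -7, -16, -19, -12]
  -14 vs larger child 4 at index 3, swap → [7, 4, 6, -14, -10, 2, -7, -16, -19, -12]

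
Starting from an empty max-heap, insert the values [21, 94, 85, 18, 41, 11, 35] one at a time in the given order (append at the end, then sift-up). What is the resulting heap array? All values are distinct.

[94, 41, 85, 18, 21, 11, 35]

Insert 21:
  append 21 at index 0 → [21] (no swap needed)
Insert 94:
  append 94 at index 1 → [21, 94]
  94 > parent 21 at index 0, swap → [94, 21]
Insert 85:
  append 85 at index 2 → [94, 21, 85] (no swap needed)
Insert 18:
  append 18 at index 3 → [94, 21, 85, 18] (no swap needed)
Insert 41:
  append 41 at index 4 → [94, 21, 85, 18, 41]
  41 > parent 21 at index 1, swap → [94, 41, 85, 18, 21]
Insert 11:
  append 11 at index 5 → [94, 41, 85, 18, 21, 11] (no swap needed)
Insert 35:
  append 35 at index 6 → [94, 41, 85, 18, 21, 11, 35] (no swap needed)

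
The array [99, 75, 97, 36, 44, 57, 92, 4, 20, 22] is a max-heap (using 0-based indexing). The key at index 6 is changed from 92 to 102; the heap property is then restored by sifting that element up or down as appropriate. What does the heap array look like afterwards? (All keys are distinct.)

set index 6 from 92 to 102 → [99, 75, 97, 36, 44, 57, 102, 4, 20, 22]
102 > parent 97 at index 2, swap → [99, 75, 102, 36, 44, 57, 97, 4, 20, 22]
102 > parent 99 at index 0, swap → [102, 75, 99, 36, 44, 57, 97, 4, 20, 22]

[102, 75, 99, 36, 44, 57, 97, 4, 20, 22]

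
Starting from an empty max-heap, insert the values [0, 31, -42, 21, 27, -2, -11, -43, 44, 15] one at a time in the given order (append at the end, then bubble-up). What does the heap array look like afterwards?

[44, 31, -2, 27, 21, -42, -11, -43, 0, 15]

Insert 0:
  append 0 at index 0 → [0] (no swap needed)
Insert 31:
  append 31 at index 1 → [0, 31]
  31 > parent 0 at index 0, swap → [31, 0]
Insert -42:
  append -42 at index 2 → [31, 0, -42] (no swap needed)
Insert 21:
  append 21 at index 3 → [31, 0, -42, 21]
  21 > parent 0 at index 1, swap → [31, 21, -42, 0]
Insert 27:
  append 27 at index 4 → [31, 21, -42, 0, 27]
  27 > parent 21 at index 1, swap → [31, 27, -42, 0, 21]
Insert -2:
  append -2 at index 5 → [31, 27, -42, 0, 21, -2]
  -2 > parent -42 at index 2, swap → [31, 27, -2, 0, 21, -42]
Insert -11:
  append -11 at index 6 → [31, 27, -2, 0, 21, -42, -11] (no swap needed)
Insert -43:
  append -43 at index 7 → [31, 27, -2, 0, 21, -42, -11, -43] (no swap needed)
Insert 44:
  append 44 at index 8 → [31, 27, -2, 0, 21, -42, -11, -43, 44]
  44 > parent 0 at index 3, swap → [31, 27, -2, 44, 21, -42, -11, -43, 0]
  44 > parent 27 at index 1, swap → [31, 44, -2, 27, 21, -42, -11, -43, 0]
  44 > parent 31 at index 0, swap → [44, 31, -2, 27, 21, -42, -11, -43, 0]
Insert 15:
  append 15 at index 9 → [44, 31, -2, 27, 21, -42, -11, -43, 0, 15] (no swap needed)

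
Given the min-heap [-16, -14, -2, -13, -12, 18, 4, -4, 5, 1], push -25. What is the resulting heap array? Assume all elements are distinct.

append -25 at index 10 → [-16, -14, -2, -13, -12, 18, 4, -4, 5, 1, -25]
-25 < parent -12 at index 4, swap → [-16, -14, -2, -13, -25, 18, 4, -4, 5, 1, -12]
-25 < parent -14 at index 1, swap → [-16, -25, -2, -13, -14, 18, 4, -4, 5, 1, -12]
-25 < parent -16 at index 0, swap → [-25, -16, -2, -13, -14, 18, 4, -4, 5, 1, -12]

[-25, -16, -2, -13, -14, 18, 4, -4, 5, 1, -12]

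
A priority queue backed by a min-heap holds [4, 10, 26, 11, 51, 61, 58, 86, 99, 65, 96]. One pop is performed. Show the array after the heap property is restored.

[10, 11, 26, 86, 51, 61, 58, 96, 99, 65]

remove root 4; move last element 96 to root → [96, 10, 26, 11, 51, 61, 58, 86, 99, 65]
96 vs smaller child 10 at index 1, swap → [10, 96, 26, 11, 51, 61, 58, 86, 99, 65]
96 vs smaller child 11 at index 3, swap → [10, 11, 26, 96, 51, 61, 58, 86, 99, 65]
96 vs smaller child 86 at index 7, swap → [10, 11, 26, 86, 51, 61, 58, 96, 99, 65]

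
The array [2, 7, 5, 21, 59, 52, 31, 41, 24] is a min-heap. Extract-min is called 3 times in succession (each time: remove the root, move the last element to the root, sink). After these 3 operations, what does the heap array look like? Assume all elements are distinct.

extract-min #1 returns 2:
  remove root 2; move last element 24 to root → [24, 7, 5, 21, 59, 52, 31, 41]
  24 vs smaller child 5 at index 2, swap → [5, 7, 24, 21, 59, 52, 31, 41]
extract-min #2 returns 5:
  remove root 5; move last element 41 to root → [41, 7, 24, 21, 59, 52, 31]
  41 vs smaller child 7 at index 1, swap → [7, 41, 24, 21, 59, 52, 31]
  41 vs smaller child 21 at index 3, swap → [7, 21, 24, 41, 59, 52, 31]
extract-min #3 returns 7:
  remove root 7; move last element 31 to root → [31, 21, 24, 41, 59, 52]
  31 vs smaller child 21 at index 1, swap → [21, 31, 24, 41, 59, 52]

[21, 31, 24, 41, 59, 52]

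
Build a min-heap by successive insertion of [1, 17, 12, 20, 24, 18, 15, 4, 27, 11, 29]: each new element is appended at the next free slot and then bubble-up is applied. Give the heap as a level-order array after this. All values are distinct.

[1, 4, 12, 17, 11, 18, 15, 20, 27, 24, 29]

Insert 1:
  append 1 at index 0 → [1] (no swap needed)
Insert 17:
  append 17 at index 1 → [1, 17] (no swap needed)
Insert 12:
  append 12 at index 2 → [1, 17, 12] (no swap needed)
Insert 20:
  append 20 at index 3 → [1, 17, 12, 20] (no swap needed)
Insert 24:
  append 24 at index 4 → [1, 17, 12, 20, 24] (no swap needed)
Insert 18:
  append 18 at index 5 → [1, 17, 12, 20, 24, 18] (no swap needed)
Insert 15:
  append 15 at index 6 → [1, 17, 12, 20, 24, 18, 15] (no swap needed)
Insert 4:
  append 4 at index 7 → [1, 17, 12, 20, 24, 18, 15, 4]
  4 < parent 20 at index 3, swap → [1, 17, 12, 4, 24, 18, 15, 20]
  4 < parent 17 at index 1, swap → [1, 4, 12, 17, 24, 18, 15, 20]
Insert 27:
  append 27 at index 8 → [1, 4, 12, 17, 24, 18, 15, 20, 27] (no swap needed)
Insert 11:
  append 11 at index 9 → [1, 4, 12, 17, 24, 18, 15, 20, 27, 11]
  11 < parent 24 at index 4, swap → [1, 4, 12, 17, 11, 18, 15, 20, 27, 24]
Insert 29:
  append 29 at index 10 → [1, 4, 12, 17, 11, 18, 15, 20, 27, 24, 29] (no swap needed)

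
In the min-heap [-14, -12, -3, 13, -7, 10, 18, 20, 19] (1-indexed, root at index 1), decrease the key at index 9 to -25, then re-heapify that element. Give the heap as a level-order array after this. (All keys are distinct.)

[-25, -14, -3, -12, -7, 10, 18, 20, 13]

set index 9 from 19 to -25 → [-14, -12, -3, 13, -7, 10, 18, 20, -25]
-25 < parent 13 at index 4, swap → [-14, -12, -3, -25, -7, 10, 18, 20, 13]
-25 < parent -12 at index 2, swap → [-14, -25, -3, -12, -7, 10, 18, 20, 13]
-25 < parent -14 at index 1, swap → [-25, -14, -3, -12, -7, 10, 18, 20, 13]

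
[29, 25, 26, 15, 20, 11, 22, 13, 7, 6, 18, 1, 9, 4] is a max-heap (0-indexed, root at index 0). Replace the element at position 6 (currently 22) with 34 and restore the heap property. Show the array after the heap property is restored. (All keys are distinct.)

[34, 25, 29, 15, 20, 11, 26, 13, 7, 6, 18, 1, 9, 4]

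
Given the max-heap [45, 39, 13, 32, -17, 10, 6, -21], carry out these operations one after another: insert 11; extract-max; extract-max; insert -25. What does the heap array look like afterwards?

[32, 11, 13, -21, -17, 10, 6, -25]

insert 11:
  append 11 at index 8 → [45, 39, 13, 32, -17, 10, 6, -21, 11] (no swap needed)
extract-max → returns 45:
  remove root 45; move last element 11 to root → [11, 39, 13, 32, -17, 10, 6, -21]
  11 vs larger child 39 at index 1, swap → [39, 11, 13, 32, -17, 10, 6, -21]
  11 vs larger child 32 at index 3, swap → [39, 32, 13, 11, -17, 10, 6, -21]
extract-max → returns 39:
  remove root 39; move last element -21 to root → [-21, 32, 13, 11, -17, 10, 6]
  -21 vs larger child 32 at index 1, swap → [32, -21, 13, 11, -17, 10, 6]
  -21 vs larger child 11 at index 3, swap → [32, 11, 13, -21, -17, 10, 6]
insert -25:
  append -25 at index 7 → [32, 11, 13, -21, -17, 10, 6, -25] (no swap needed)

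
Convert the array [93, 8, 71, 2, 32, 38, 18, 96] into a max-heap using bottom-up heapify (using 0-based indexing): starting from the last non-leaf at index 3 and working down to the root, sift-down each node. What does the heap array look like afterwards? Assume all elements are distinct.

sift down from index 3:
  2 vs only child 96 at index 7, swap → [93, 8, 71, 96, 32, 38, 18, 2]
sift down from index 2: already satisfies heap property
sift down from index 1:
  8 vs larger child 96 at index 3, swap → [93, 96, 71, 8, 32, 38, 18, 2]
sift down from index 0:
  93 vs larger child 96 at index 1, swap → [96, 93, 71, 8, 32, 38, 18, 2]

[96, 93, 71, 8, 32, 38, 18, 2]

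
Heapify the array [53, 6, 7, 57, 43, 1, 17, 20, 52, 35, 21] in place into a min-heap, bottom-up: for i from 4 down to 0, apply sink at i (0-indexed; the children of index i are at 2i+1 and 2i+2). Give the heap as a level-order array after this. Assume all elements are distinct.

sift down from index 4:
  43 vs smaller child 21 at index 10, swap → [53, 6, 7, 57, 21, 1, 17, 20, 52, 35, 43]
sift down from index 3:
  57 vs smaller child 20 at index 7, swap → [53, 6, 7, 20, 21, 1, 17, 57, 52, 35, 43]
sift down from index 2:
  7 vs smaller child 1 at index 5, swap → [53, 6, 1, 20, 21, 7, 17, 57, 52, 35, 43]
sift down from index 1: already satisfies heap property
sift down from index 0:
  53 vs smaller child 1 at index 2, swap → [1, 6, 53, 20, 21, 7, 17, 57, 52, 35, 43]
  53 vs smaller child 7 at index 5, swap → [1, 6, 7, 20, 21, 53, 17, 57, 52, 35, 43]

[1, 6, 7, 20, 21, 53, 17, 57, 52, 35, 43]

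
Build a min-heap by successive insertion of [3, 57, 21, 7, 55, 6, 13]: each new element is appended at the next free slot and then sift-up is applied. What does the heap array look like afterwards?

[3, 7, 6, 57, 55, 21, 13]

Insert 3:
  append 3 at index 0 → [3] (no swap needed)
Insert 57:
  append 57 at index 1 → [3, 57] (no swap needed)
Insert 21:
  append 21 at index 2 → [3, 57, 21] (no swap needed)
Insert 7:
  append 7 at index 3 → [3, 57, 21, 7]
  7 < parent 57 at index 1, swap → [3, 7, 21, 57]
Insert 55:
  append 55 at index 4 → [3, 7, 21, 57, 55] (no swap needed)
Insert 6:
  append 6 at index 5 → [3, 7, 21, 57, 55, 6]
  6 < parent 21 at index 2, swap → [3, 7, 6, 57, 55, 21]
Insert 13:
  append 13 at index 6 → [3, 7, 6, 57, 55, 21, 13] (no swap needed)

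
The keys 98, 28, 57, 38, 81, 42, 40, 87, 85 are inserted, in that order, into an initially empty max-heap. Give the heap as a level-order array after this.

Insert 98:
  append 98 at index 0 → [98] (no swap needed)
Insert 28:
  append 28 at index 1 → [98, 28] (no swap needed)
Insert 57:
  append 57 at index 2 → [98, 28, 57] (no swap needed)
Insert 38:
  append 38 at index 3 → [98, 28, 57, 38]
  38 > parent 28 at index 1, swap → [98, 38, 57, 28]
Insert 81:
  append 81 at index 4 → [98, 38, 57, 28, 81]
  81 > parent 38 at index 1, swap → [98, 81, 57, 28, 38]
Insert 42:
  append 42 at index 5 → [98, 81, 57, 28, 38, 42] (no swap needed)
Insert 40:
  append 40 at index 6 → [98, 81, 57, 28, 38, 42, 40] (no swap needed)
Insert 87:
  append 87 at index 7 → [98, 81, 57, 28, 38, 42, 40, 87]
  87 > parent 28 at index 3, swap → [98, 81, 57, 87, 38, 42, 40, 28]
  87 > parent 81 at index 1, swap → [98, 87, 57, 81, 38, 42, 40, 28]
Insert 85:
  append 85 at index 8 → [98, 87, 57, 81, 38, 42, 40, 28, 85]
  85 > parent 81 at index 3, swap → [98, 87, 57, 85, 38, 42, 40, 28, 81]

[98, 87, 57, 85, 38, 42, 40, 28, 81]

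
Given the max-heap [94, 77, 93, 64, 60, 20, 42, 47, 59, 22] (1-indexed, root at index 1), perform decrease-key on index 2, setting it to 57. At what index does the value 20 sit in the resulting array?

6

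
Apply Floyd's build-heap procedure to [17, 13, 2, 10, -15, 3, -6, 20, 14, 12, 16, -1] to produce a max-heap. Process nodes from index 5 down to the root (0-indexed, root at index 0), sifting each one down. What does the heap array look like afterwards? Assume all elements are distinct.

sift down from index 5: already satisfies heap property
sift down from index 4:
  -15 vs larger child 16 at index 10, swap → [17, 13, 2, 10, 16, 3, -6, 20, 14, 12, -15, -1]
sift down from index 3:
  10 vs larger child 20 at index 7, swap → [17, 13, 2, 20, 16, 3, -6, 10, 14, 12, -15, -1]
sift down from index 2:
  2 vs larger child 3 at index 5, swap → [17, 13, 3, 20, 16, 2, -6, 10, 14, 12, -15, -1]
sift down from index 1:
  13 vs larger child 20 at index 3, swap → [17, 20, 3, 13, 16, 2, -6, 10, 14, 12, -15, -1]
  13 vs larger child 14 at index 8, swap → [17, 20, 3, 14, 16, 2, -6, 10, 13, 12, -15, -1]
sift down from index 0:
  17 vs larger child 20 at index 1, swap → [20, 17, 3, 14, 16, 2, -6, 10, 13, 12, -15, -1]

[20, 17, 3, 14, 16, 2, -6, 10, 13, 12, -15, -1]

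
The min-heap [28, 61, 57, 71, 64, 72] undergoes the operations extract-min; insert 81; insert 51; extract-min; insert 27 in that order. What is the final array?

[27, 61, 57, 71, 64, 81, 72]

extract-min → returns 28:
  remove root 28; move last element 72 to root → [72, 61, 57, 71, 64]
  72 vs smaller child 57 at index 2, swap → [57, 61, 72, 71, 64]
insert 81:
  append 81 at index 5 → [57, 61, 72, 71, 64, 81] (no swap needed)
insert 51:
  append 51 at index 6 → [57, 61, 72, 71, 64, 81, 51]
  51 < parent 72 at index 2, swap → [57, 61, 51, 71, 64, 81, 72]
  51 < parent 57 at index 0, swap → [51, 61, 57, 71, 64, 81, 72]
extract-min → returns 51:
  remove root 51; move last element 72 to root → [72, 61, 57, 71, 64, 81]
  72 vs smaller child 57 at index 2, swap → [57, 61, 72, 71, 64, 81]
insert 27:
  append 27 at index 6 → [57, 61, 72, 71, 64, 81, 27]
  27 < parent 72 at index 2, swap → [57, 61, 27, 71, 64, 81, 72]
  27 < parent 57 at index 0, swap → [27, 61, 57, 71, 64, 81, 72]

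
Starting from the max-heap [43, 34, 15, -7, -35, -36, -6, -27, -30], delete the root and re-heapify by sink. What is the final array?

remove root 43; move last element -30 to root → [-30, 34, 15, -7, -35, -36, -6, -27]
-30 vs larger child 34 at index 1, swap → [34, -30, 15, -7, -35, -36, -6, -27]
-30 vs larger child -7 at index 3, swap → [34, -7, 15, -30, -35, -36, -6, -27]
-30 vs only child -27 at index 7, swap → [34, -7, 15, -27, -35, -36, -6, -30]

[34, -7, 15, -27, -35, -36, -6, -30]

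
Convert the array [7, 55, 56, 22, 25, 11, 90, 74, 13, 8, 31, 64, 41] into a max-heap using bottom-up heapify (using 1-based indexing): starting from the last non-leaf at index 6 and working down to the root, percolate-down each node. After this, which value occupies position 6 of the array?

41

sift down from index 6:
  11 vs larger child 64 at index 12, swap → [7, 55, 56, 22, 25, 64, 90, 74, 13, 8, 31, 11, 41]
sift down from index 5:
  25 vs larger child 31 at index 11, swap → [7, 55, 56, 22, 31, 64, 90, 74, 13, 8, 25, 11, 41]
sift down from index 4:
  22 vs larger child 74 at index 8, swap → [7, 55, 56, 74, 31, 64, 90, 22, 13, 8, 25, 11, 41]
sift down from index 3:
  56 vs larger child 90 at index 7, swap → [7, 55, 90, 74, 31, 64, 56, 22, 13, 8, 25, 11, 41]
sift down from index 2:
  55 vs larger child 74 at index 4, swap → [7, 74, 90, 55, 31, 64, 56, 22, 13, 8, 25, 11, 41]
sift down from index 1:
  7 vs larger child 90 at index 3, swap → [90, 74, 7, 55, 31, 64, 56, 22, 13, 8, 25, 11, 41]
  7 vs larger child 64 at index 6, swap → [90, 74, 64, 55, 31, 7, 56, 22, 13, 8, 25, 11, 41]
  7 vs larger child 41 at index 13, swap → [90, 74, 64, 55, 31, 41, 56, 22, 13, 8, 25, 11, 7]
resulting array: [90, 74, 64, 55, 31, 41, 56, 22, 13, 8, 25, 11, 7]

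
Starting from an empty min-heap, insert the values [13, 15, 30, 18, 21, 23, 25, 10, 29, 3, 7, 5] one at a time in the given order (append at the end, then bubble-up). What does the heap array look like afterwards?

Insert 13:
  append 13 at index 0 → [13] (no swap needed)
Insert 15:
  append 15 at index 1 → [13, 15] (no swap needed)
Insert 30:
  append 30 at index 2 → [13, 15, 30] (no swap needed)
Insert 18:
  append 18 at index 3 → [13, 15, 30, 18] (no swap needed)
Insert 21:
  append 21 at index 4 → [13, 15, 30, 18, 21] (no swap needed)
Insert 23:
  append 23 at index 5 → [13, 15, 30, 18, 21, 23]
  23 < parent 30 at index 2, swap → [13, 15, 23, 18, 21, 30]
Insert 25:
  append 25 at index 6 → [13, 15, 23, 18, 21, 30, 25] (no swap needed)
Insert 10:
  append 10 at index 7 → [13, 15, 23, 18, 21, 30, 25, 10]
  10 < parent 18 at index 3, swap → [13, 15, 23, 10, 21, 30, 25, 18]
  10 < parent 15 at index 1, swap → [13, 10, 23, 15, 21, 30, 25, 18]
  10 < parent 13 at index 0, swap → [10, 13, 23, 15, 21, 30, 25, 18]
Insert 29:
  append 29 at index 8 → [10, 13, 23, 15, 21, 30, 25, 18, 29] (no swap needed)
Insert 3:
  append 3 at index 9 → [10, 13, 23, 15, 21, 30, 25, 18, 29, 3]
  3 < parent 21 at index 4, swap → [10, 13, 23, 15, 3, 30, 25, 18, 29, 21]
  3 < parent 13 at index 1, swap → [10, 3, 23, 15, 13, 30, 25, 18, 29, 21]
  3 < parent 10 at index 0, swap → [3, 10, 23, 15, 13, 30, 25, 18, 29, 21]
Insert 7:
  append 7 at index 10 → [3, 10, 23, 15, 13, 30, 25, 18, 29, 21, 7]
  7 < parent 13 at index 4, swap → [3, 10, 23, 15, 7, 30, 25, 18, 29, 21, 13]
  7 < parent 10 at index 1, swap → [3, 7, 23, 15, 10, 30, 25, 18, 29, 21, 13]
Insert 5:
  append 5 at index 11 → [3, 7, 23, 15, 10, 30, 25, 18, 29, 21, 13, 5]
  5 < parent 30 at index 5, swap → [3, 7, 23, 15, 10, 5, 25, 18, 29, 21, 13, 30]
  5 < parent 23 at index 2, swap → [3, 7, 5, 15, 10, 23, 25, 18, 29, 21, 13, 30]

[3, 7, 5, 15, 10, 23, 25, 18, 29, 21, 13, 30]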